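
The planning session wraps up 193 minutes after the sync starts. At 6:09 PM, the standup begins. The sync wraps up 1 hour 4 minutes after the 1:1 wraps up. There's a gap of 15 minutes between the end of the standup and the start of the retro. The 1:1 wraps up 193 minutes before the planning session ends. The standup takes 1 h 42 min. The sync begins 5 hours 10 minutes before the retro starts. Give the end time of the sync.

The standup ends at 6:09 PM + 102 min = 7:51 PM.
The retro starts at 7:51 PM + 15 min = 8:06 PM.
The sync starts at 8:06 PM − 310 min = 2:56 PM.
The planning session ends at 2:56 PM + 193 min = 6:09 PM.
The 1:1 ends at 6:09 PM − 193 min = 2:56 PM.
The sync ends at 2:56 PM + 64 min = 4:00 PM.

4:00 PM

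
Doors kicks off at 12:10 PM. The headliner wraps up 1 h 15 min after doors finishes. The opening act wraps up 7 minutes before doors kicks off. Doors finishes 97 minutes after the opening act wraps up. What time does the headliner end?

2:55 PM

The opening act ends at 12:10 PM − 7 min = 12:03 PM.
Doors ends at 12:03 PM + 97 min = 1:40 PM.
The headliner ends at 1:40 PM + 75 min = 2:55 PM.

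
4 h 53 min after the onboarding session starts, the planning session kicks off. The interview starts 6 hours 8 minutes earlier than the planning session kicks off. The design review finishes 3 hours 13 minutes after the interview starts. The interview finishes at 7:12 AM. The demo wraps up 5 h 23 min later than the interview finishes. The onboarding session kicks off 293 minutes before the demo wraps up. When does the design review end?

The demo ends at 7:12 AM + 323 min = 12:35 PM.
The onboarding session starts at 12:35 PM − 293 min = 7:42 AM.
The planning session starts at 7:42 AM + 293 min = 12:35 PM.
The interview starts at 12:35 PM − 368 min = 6:27 AM.
The design review ends at 6:27 AM + 193 min = 9:40 AM.

9:40 AM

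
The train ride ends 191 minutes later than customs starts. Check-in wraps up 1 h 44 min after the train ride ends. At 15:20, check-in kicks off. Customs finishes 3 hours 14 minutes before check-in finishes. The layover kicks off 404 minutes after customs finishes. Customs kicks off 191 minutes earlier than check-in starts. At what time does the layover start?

20:34

Customs starts at 15:20 − 191 min = 12:09.
The train ride ends at 12:09 + 191 min = 15:20.
Check-in ends at 15:20 + 104 min = 17:04.
Customs ends at 17:04 − 194 min = 13:50.
The layover starts at 13:50 + 404 min = 20:34.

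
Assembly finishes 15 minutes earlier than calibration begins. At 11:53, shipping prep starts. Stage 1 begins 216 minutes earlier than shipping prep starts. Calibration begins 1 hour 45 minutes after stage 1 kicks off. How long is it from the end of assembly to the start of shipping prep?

Stage 1 starts at 11:53 − 216 min = 08:17.
Calibration starts at 08:17 + 105 min = 10:02.
Assembly ends at 10:02 − 15 min = 09:47.
From 09:47 to 11:53 is 2 h 6 min.

2 h 6 min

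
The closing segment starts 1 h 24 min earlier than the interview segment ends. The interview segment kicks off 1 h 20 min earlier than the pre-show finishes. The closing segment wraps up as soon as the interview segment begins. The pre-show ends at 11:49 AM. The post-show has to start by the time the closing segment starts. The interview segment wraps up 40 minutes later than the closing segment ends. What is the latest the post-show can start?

9:45 AM

The interview segment starts at 11:49 AM − 80 min = 10:29 AM.
So the closing segment ends at 10:29 AM.
The interview segment ends at 10:29 AM + 40 min = 11:09 AM.
The closing segment starts at 11:09 AM − 84 min = 9:45 AM.
The post-show is bounded by the closing segment, so the latest it can start is 9:45 AM.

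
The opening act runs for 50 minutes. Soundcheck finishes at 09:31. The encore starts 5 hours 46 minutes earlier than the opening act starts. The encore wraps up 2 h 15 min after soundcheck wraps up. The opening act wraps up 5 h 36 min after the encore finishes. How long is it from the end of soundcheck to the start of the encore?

The encore ends at 09:31 + 135 min = 11:46.
The opening act ends at 11:46 + 336 min = 17:22.
The opening act starts at 17:22 − 50 min = 16:32.
The encore starts at 16:32 − 346 min = 10:46.
From 09:31 to 10:46 is 1 h 15 min.

1 h 15 min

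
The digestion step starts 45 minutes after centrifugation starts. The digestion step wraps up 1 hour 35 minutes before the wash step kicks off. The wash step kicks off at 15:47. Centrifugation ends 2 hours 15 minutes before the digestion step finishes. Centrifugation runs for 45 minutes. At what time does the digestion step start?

11:57

The digestion step ends at 15:47 − 95 min = 14:12.
Centrifugation ends at 14:12 − 135 min = 11:57.
Centrifugation starts at 11:57 − 45 min = 11:12.
The digestion step starts at 11:12 + 45 min = 11:57.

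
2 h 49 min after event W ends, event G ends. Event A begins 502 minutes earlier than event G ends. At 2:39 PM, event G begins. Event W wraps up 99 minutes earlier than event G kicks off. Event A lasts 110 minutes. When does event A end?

9:17 AM

Event W ends at 2:39 PM − 99 min = 1:00 PM.
Event G ends at 1:00 PM + 169 min = 3:49 PM.
Event A starts at 3:49 PM − 502 min = 7:27 AM.
Event A ends at 7:27 AM + 110 min = 9:17 AM.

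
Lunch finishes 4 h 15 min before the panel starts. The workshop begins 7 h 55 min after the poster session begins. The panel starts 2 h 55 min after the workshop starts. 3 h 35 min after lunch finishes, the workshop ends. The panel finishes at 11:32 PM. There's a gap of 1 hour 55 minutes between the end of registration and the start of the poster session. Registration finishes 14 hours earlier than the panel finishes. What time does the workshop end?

Registration ends at 11:32 PM − 840 min = 9:32 AM.
The poster session starts at 9:32 AM + 115 min = 11:27 AM.
The workshop starts at 11:27 AM + 475 min = 7:22 PM.
The panel starts at 7:22 PM + 175 min = 10:17 PM.
Lunch ends at 10:17 PM − 255 min = 6:02 PM.
The workshop ends at 6:02 PM + 215 min = 9:37 PM.

9:37 PM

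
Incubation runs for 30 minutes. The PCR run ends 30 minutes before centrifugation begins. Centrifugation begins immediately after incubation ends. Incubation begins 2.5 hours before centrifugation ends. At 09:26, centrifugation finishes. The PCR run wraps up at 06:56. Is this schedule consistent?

Yes

Incubation starts at 09:26 − 150 min = 06:56.
Incubation ends at 06:56 + 30 min = 07:26.
So centrifugation starts at 07:26.
The PCR run ends at 07:26 − 30 min = 06:56.
That matches the stated 06:56, so the schedule is consistent.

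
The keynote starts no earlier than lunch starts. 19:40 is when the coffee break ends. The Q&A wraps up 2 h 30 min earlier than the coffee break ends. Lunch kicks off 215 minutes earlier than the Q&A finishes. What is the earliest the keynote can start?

13:35

The Q&A ends at 19:40 − 150 min = 17:10.
Lunch starts at 17:10 − 215 min = 13:35.
The keynote is bounded by lunch, so the earliest it can start is 13:35.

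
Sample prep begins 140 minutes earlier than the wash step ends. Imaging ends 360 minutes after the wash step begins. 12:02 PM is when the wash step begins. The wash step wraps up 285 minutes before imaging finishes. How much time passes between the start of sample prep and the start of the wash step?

65 minutes

Imaging ends at 12:02 PM + 360 min = 6:02 PM.
The wash step ends at 6:02 PM − 285 min = 1:17 PM.
Sample prep starts at 1:17 PM − 140 min = 10:57 AM.
From 10:57 AM to 12:02 PM is 65 minutes.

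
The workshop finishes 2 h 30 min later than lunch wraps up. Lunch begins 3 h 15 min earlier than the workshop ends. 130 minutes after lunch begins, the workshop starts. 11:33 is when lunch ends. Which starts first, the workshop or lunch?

The workshop ends at 11:33 + 150 min = 14:03.
Lunch starts at 14:03 − 195 min = 10:48.
The workshop starts at 10:48 + 130 min = 12:58.
The workshop starts at 12:58 and lunch starts at 10:48, so lunch is first.

lunch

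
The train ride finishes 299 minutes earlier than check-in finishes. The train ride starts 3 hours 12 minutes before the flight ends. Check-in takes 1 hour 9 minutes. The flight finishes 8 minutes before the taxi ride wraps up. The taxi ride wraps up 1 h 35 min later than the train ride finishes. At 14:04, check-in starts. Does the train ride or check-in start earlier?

Check-in ends at 14:04 + 69 min = 15:13.
The train ride ends at 15:13 − 299 min = 10:14.
The taxi ride ends at 10:14 + 95 min = 11:49.
The flight ends at 11:49 − 8 min = 11:41.
The train ride starts at 11:41 − 192 min = 08:29.
The train ride starts at 08:29 and check-in starts at 14:04, so the train ride is first.

the train ride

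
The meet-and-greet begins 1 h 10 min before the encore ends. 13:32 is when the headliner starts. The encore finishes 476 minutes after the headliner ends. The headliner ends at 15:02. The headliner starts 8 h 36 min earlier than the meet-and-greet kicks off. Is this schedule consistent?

The encore ends at 15:02 + 476 min = 22:58.
The meet-and-greet starts at 22:58 − 70 min = 21:48.
The headliner starts at 21:48 − 516 min = 13:12.
But the headliner is also said to start at 13:32 — a 20-minute conflict.

No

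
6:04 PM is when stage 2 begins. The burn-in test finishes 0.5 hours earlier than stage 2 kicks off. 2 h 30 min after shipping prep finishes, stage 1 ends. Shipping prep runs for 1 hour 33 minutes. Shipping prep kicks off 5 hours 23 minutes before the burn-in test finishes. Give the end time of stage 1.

4:14 PM

The burn-in test ends at 6:04 PM − 30 min = 5:34 PM.
Shipping prep starts at 5:34 PM − 323 min = 12:11 PM.
Shipping prep ends at 12:11 PM + 93 min = 1:44 PM.
Stage 1 ends at 1:44 PM + 150 min = 4:14 PM.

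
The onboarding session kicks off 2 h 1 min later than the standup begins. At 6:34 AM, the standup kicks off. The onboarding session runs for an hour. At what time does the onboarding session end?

9:35 AM

The onboarding session starts at 6:34 AM + 121 min = 8:35 AM.
The onboarding session ends at 8:35 AM + 60 min = 9:35 AM.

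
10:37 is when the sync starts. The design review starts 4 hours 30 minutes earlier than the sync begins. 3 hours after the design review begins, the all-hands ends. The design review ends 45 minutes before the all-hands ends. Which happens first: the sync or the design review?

the design review

The design review starts at 10:37 − 270 min = 06:07.
The sync starts at 10:37 and the design review starts at 06:07, so the design review is first.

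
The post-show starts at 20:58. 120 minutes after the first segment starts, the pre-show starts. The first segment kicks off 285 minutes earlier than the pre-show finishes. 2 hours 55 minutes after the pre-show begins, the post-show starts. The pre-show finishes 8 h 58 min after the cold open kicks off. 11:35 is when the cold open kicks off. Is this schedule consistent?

No

The pre-show ends at 11:35 + 538 min = 20:33.
The first segment starts at 20:33 − 285 min = 15:48.
The pre-show starts at 15:48 + 120 min = 17:48.
The post-show starts at 17:48 + 175 min = 20:43.
But the post-show is also said to start at 20:58 — a 15-minute conflict.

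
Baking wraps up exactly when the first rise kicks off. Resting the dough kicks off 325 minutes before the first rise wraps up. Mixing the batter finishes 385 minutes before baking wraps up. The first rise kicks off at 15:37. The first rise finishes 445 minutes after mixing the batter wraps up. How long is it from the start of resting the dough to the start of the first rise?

Baking ends at 15:37.
Mixing the batter ends at 15:37 − 385 min = 09:12.
The first rise ends at 09:12 + 445 min = 16:37.
Resting the dough starts at 16:37 − 325 min = 11:12.
From 11:12 to 15:37 is 4 h 25 min.

4 h 25 min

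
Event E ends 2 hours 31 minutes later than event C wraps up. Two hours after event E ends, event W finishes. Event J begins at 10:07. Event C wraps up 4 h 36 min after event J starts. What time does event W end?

Event C ends at 10:07 + 276 min = 14:43.
Event E ends at 14:43 + 151 min = 17:14.
Event W ends at 17:14 + 120 min = 19:14.

19:14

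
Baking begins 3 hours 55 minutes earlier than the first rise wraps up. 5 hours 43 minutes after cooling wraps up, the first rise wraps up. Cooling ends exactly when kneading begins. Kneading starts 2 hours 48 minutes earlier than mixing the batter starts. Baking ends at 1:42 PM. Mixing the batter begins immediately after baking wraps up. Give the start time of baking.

Mixing the batter starts at 1:42 PM.
Kneading starts at 1:42 PM − 168 min = 10:54 AM.
So cooling ends at 10:54 AM.
The first rise ends at 10:54 AM + 343 min = 4:37 PM.
Baking starts at 4:37 PM − 235 min = 12:42 PM.

12:42 PM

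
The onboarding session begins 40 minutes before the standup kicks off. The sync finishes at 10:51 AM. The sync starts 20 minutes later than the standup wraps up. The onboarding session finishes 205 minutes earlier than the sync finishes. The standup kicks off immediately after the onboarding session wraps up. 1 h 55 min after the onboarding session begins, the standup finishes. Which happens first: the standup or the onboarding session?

the onboarding session

The onboarding session ends at 10:51 AM − 205 min = 7:26 AM.
So the standup starts at 7:26 AM.
The onboarding session starts at 7:26 AM − 40 min = 6:46 AM.
The standup starts at 7:26 AM and the onboarding session starts at 6:46 AM, so the onboarding session is first.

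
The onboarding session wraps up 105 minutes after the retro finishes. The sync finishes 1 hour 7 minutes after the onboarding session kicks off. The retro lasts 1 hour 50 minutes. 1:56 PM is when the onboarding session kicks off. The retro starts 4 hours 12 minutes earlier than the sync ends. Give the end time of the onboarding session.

The sync ends at 1:56 PM + 67 min = 3:03 PM.
The retro starts at 3:03 PM − 252 min = 10:51 AM.
The retro ends at 10:51 AM + 110 min = 12:41 PM.
The onboarding session ends at 12:41 PM + 105 min = 2:26 PM.

2:26 PM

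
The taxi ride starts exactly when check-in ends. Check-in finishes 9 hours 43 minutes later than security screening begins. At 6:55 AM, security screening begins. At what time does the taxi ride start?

Check-in ends at 6:55 AM + 583 min = 4:38 PM.
So the taxi ride starts at 4:38 PM.

4:38 PM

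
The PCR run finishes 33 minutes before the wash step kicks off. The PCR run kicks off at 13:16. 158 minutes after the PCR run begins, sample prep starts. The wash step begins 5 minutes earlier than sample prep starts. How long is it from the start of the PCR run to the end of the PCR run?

Sample prep starts at 13:16 + 158 min = 15:54.
The wash step starts at 15:54 − 5 min = 15:49.
The PCR run ends at 15:49 − 33 min = 15:16.
From 13:16 to 15:16 is 2 hours.

2 hours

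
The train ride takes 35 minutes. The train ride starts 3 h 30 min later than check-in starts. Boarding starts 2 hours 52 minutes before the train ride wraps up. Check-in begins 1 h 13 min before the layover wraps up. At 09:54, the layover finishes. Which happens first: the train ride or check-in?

Check-in starts at 09:54 − 73 min = 08:41.
The train ride starts at 08:41 + 210 min = 12:11.
The train ride starts at 12:11 and check-in starts at 08:41, so check-in is first.

check-in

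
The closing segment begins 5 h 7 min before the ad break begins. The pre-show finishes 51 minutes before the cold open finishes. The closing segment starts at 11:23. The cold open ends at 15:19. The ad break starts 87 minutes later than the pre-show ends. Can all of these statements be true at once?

No

The pre-show ends at 15:19 − 51 min = 14:28.
The ad break starts at 14:28 + 87 min = 15:55.
The closing segment starts at 15:55 − 307 min = 10:48.
But the closing segment is also said to start at 11:23 — a 35-minute conflict.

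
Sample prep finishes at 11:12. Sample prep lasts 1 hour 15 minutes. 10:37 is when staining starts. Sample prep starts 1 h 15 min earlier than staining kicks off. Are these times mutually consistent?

Sample prep starts at 10:37 − 75 min = 09:22.
Sample prep ends at 09:22 + 75 min = 10:37.
But sample prep is also said to end at 11:12 — a 35-minute conflict.

No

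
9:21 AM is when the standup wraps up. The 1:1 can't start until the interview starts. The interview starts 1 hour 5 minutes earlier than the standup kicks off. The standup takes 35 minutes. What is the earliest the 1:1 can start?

7:41 AM

The standup starts at 9:21 AM − 35 min = 8:46 AM.
The interview starts at 8:46 AM − 65 min = 7:41 AM.
The 1:1 is bounded by the interview, so the earliest it can start is 7:41 AM.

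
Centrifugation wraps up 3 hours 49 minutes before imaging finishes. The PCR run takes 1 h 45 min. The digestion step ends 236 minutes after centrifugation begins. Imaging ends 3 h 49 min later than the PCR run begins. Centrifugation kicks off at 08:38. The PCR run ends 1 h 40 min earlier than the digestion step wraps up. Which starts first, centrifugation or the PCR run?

The digestion step ends at 08:38 + 236 min = 12:34.
The PCR run ends at 12:34 − 100 min = 10:54.
The PCR run starts at 10:54 − 105 min = 09:09.
Centrifugation starts at 08:38 and the PCR run starts at 09:09, so centrifugation is first.

centrifugation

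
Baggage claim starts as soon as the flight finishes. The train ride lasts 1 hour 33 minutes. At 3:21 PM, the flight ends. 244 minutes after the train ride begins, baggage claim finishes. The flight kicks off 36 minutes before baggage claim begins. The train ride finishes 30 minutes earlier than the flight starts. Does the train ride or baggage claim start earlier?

the train ride

Baggage claim starts at 3:21 PM.
The flight starts at 3:21 PM − 36 min = 2:45 PM.
The train ride ends at 2:45 PM − 30 min = 2:15 PM.
The train ride starts at 2:15 PM − 93 min = 12:42 PM.
The train ride starts at 12:42 PM and baggage claim starts at 3:21 PM, so the train ride is first.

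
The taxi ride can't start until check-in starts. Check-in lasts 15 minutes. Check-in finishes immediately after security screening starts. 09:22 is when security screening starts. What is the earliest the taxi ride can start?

09:07

Check-in ends at 09:22.
Check-in starts at 09:22 − 15 min = 09:07.
The taxi ride is bounded by check-in, so the earliest it can start is 09:07.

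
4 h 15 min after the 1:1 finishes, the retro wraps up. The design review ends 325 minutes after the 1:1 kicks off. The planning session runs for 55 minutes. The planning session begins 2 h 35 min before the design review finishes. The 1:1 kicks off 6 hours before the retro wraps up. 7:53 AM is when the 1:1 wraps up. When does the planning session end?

9:53 AM

The retro ends at 7:53 AM + 255 min = 12:08 PM.
The 1:1 starts at 12:08 PM − 360 min = 6:08 AM.
The design review ends at 6:08 AM + 325 min = 11:33 AM.
The planning session starts at 11:33 AM − 155 min = 8:58 AM.
The planning session ends at 8:58 AM + 55 min = 9:53 AM.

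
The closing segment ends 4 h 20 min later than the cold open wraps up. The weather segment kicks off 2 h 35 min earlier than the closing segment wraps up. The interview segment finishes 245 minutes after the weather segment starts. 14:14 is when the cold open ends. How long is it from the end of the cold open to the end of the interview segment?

5 hours 50 minutes

The closing segment ends at 14:14 + 260 min = 18:34.
The weather segment starts at 18:34 − 155 min = 15:59.
The interview segment ends at 15:59 + 245 min = 20:04.
From 14:14 to 20:04 is 5 hours 50 minutes.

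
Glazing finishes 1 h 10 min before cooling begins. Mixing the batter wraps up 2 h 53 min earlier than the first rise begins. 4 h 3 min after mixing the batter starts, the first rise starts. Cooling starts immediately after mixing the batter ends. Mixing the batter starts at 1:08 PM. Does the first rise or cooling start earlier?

cooling

The first rise starts at 1:08 PM + 243 min = 5:11 PM.
Mixing the batter ends at 5:11 PM − 173 min = 2:18 PM.
So cooling starts at 2:18 PM.
The first rise starts at 5:11 PM and cooling starts at 2:18 PM, so cooling is first.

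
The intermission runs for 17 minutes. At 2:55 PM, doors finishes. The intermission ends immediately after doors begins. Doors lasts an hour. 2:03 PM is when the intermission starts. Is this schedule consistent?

No

Doors starts at 2:55 PM − 60 min = 1:55 PM.
So the intermission ends at 1:55 PM.
The intermission starts at 1:55 PM − 17 min = 1:38 PM.
But the intermission is also said to start at 2:03 PM — a 25-minute conflict.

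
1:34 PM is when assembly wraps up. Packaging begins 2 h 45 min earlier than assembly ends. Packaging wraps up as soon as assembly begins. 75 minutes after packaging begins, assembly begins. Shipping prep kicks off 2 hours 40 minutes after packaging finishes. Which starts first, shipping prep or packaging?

packaging

Packaging starts at 1:34 PM − 165 min = 10:49 AM.
Assembly starts at 10:49 AM + 75 min = 12:04 PM.
So packaging ends at 12:04 PM.
Shipping prep starts at 12:04 PM + 160 min = 2:44 PM.
Shipping prep starts at 2:44 PM and packaging starts at 10:49 AM, so packaging is first.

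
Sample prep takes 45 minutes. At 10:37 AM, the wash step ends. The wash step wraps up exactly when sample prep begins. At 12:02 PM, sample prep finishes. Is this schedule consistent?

No

Sample prep starts at 12:02 PM − 45 min = 11:17 AM.
So the wash step ends at 11:17 AM.
But the wash step is also said to end at 10:37 AM — a 40-minute conflict.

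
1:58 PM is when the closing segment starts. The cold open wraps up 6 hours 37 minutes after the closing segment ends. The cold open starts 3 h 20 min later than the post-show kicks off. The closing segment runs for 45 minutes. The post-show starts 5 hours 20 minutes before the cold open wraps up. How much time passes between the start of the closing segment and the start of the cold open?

5 hours 22 minutes

The closing segment ends at 1:58 PM + 45 min = 2:43 PM.
The cold open ends at 2:43 PM + 397 min = 9:20 PM.
The post-show starts at 9:20 PM − 320 min = 4:00 PM.
The cold open starts at 4:00 PM + 200 min = 7:20 PM.
From 1:58 PM to 7:20 PM is 5 hours 22 minutes.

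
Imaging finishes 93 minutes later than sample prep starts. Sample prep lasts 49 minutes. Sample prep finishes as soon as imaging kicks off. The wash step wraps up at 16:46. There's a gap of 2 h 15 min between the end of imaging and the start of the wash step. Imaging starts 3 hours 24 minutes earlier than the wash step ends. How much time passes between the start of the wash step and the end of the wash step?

25 minutes

Imaging starts at 16:46 − 204 min = 13:22.
So sample prep ends at 13:22.
Sample prep starts at 13:22 − 49 min = 12:33.
Imaging ends at 12:33 + 93 min = 14:06.
The wash step starts at 14:06 + 135 min = 16:21.
From 16:21 to 16:46 is 25 minutes.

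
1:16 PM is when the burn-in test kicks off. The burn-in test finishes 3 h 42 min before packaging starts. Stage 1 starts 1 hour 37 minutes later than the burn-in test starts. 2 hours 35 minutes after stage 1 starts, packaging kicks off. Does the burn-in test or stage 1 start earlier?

Stage 1 starts at 1:16 PM + 97 min = 2:53 PM.
The burn-in test starts at 1:16 PM and stage 1 starts at 2:53 PM, so the burn-in test is first.

the burn-in test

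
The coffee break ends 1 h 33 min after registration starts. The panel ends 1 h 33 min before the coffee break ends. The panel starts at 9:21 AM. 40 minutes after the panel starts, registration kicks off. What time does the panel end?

Registration starts at 9:21 AM + 40 min = 10:01 AM.
The coffee break ends at 10:01 AM + 93 min = 11:34 AM.
The panel ends at 11:34 AM − 93 min = 10:01 AM.

10:01 AM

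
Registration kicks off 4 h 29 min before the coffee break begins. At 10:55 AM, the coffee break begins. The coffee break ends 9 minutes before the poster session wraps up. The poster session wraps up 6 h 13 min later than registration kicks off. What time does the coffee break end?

12:30 PM

Registration starts at 10:55 AM − 269 min = 6:26 AM.
The poster session ends at 6:26 AM + 373 min = 12:39 PM.
The coffee break ends at 12:39 PM − 9 min = 12:30 PM.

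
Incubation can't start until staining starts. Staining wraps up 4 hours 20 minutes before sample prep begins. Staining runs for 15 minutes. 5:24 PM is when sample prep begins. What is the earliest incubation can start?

Staining ends at 5:24 PM − 260 min = 1:04 PM.
Staining starts at 1:04 PM − 15 min = 12:49 PM.
Incubation is bounded by staining, so the earliest it can start is 12:49 PM.

12:49 PM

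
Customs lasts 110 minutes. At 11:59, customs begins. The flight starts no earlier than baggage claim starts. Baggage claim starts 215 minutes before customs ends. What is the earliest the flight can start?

10:14

Customs ends at 11:59 + 110 min = 13:49.
Baggage claim starts at 13:49 − 215 min = 10:14.
The flight is bounded by baggage claim, so the earliest it can start is 10:14.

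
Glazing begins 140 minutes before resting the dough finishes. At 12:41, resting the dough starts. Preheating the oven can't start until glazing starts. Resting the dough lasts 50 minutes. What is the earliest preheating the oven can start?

11:11

Resting the dough ends at 12:41 + 50 min = 13:31.
Glazing starts at 13:31 − 140 min = 11:11.
Preheating the oven is bounded by glazing, so the earliest it can start is 11:11.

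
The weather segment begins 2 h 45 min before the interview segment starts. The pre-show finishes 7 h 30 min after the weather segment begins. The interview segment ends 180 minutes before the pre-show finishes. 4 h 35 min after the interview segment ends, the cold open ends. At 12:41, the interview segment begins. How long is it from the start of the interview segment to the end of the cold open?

The weather segment starts at 12:41 − 165 min = 09:56.
The pre-show ends at 09:56 + 450 min = 17:26.
The interview segment ends at 17:26 − 180 min = 14:26.
The cold open ends at 14:26 + 275 min = 19:01.
From 12:41 to 19:01 is 6 h 20 min.

6 h 20 min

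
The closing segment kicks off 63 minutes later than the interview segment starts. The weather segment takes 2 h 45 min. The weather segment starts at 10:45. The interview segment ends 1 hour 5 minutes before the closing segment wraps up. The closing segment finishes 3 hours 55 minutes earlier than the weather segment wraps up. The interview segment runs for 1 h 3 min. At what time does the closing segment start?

The weather segment ends at 10:45 + 165 min = 13:30.
The closing segment ends at 13:30 − 235 min = 09:35.
The interview segment ends at 09:35 − 65 min = 08:30.
The interview segment starts at 08:30 − 63 min = 07:27.
The closing segment starts at 07:27 + 63 min = 08:30.

08:30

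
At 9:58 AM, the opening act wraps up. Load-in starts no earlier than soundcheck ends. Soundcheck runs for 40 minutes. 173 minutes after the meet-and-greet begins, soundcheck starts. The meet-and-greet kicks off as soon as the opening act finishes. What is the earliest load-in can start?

1:31 PM

The meet-and-greet starts at 9:58 AM.
Soundcheck starts at 9:58 AM + 173 min = 12:51 PM.
Soundcheck ends at 12:51 PM + 40 min = 1:31 PM.
Load-in is bounded by soundcheck, so the earliest it can start is 1:31 PM.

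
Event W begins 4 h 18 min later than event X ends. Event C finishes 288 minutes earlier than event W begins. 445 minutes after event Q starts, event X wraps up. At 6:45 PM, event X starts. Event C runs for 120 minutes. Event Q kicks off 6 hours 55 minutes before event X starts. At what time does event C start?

Event Q starts at 6:45 PM − 415 min = 11:50 AM.
Event X ends at 11:50 AM + 445 min = 7:15 PM.
Event W starts at 7:15 PM + 258 min = 11:33 PM.
Event C ends at 11:33 PM − 288 min = 6:45 PM.
Event C starts at 6:45 PM − 120 min = 4:45 PM.

4:45 PM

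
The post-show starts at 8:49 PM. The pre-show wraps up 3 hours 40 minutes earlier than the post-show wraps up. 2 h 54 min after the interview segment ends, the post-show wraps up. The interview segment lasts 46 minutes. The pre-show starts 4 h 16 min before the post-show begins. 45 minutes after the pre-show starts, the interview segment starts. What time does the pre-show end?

5:18 PM

The pre-show starts at 8:49 PM − 256 min = 4:33 PM.
The interview segment starts at 4:33 PM + 45 min = 5:18 PM.
The interview segment ends at 5:18 PM + 46 min = 6:04 PM.
The post-show ends at 6:04 PM + 174 min = 8:58 PM.
The pre-show ends at 8:58 PM − 220 min = 5:18 PM.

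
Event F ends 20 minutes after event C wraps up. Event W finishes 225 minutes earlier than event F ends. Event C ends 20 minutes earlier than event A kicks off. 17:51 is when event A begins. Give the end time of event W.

Event C ends at 17:51 − 20 min = 17:31.
Event F ends at 17:31 + 20 min = 17:51.
Event W ends at 17:51 − 225 min = 14:06.

14:06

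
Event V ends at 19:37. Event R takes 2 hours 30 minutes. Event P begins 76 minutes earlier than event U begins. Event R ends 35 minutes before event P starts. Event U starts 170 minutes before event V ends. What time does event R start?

12:26

Event U starts at 19:37 − 170 min = 16:47.
Event P starts at 16:47 − 76 min = 15:31.
Event R ends at 15:31 − 35 min = 14:56.
Event R starts at 14:56 − 150 min = 12:26.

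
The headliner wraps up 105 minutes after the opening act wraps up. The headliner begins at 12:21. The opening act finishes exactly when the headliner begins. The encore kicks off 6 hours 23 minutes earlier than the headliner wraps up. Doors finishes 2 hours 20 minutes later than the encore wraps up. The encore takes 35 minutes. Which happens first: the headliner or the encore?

The opening act ends at 12:21.
The headliner ends at 12:21 + 105 min = 14:06.
The encore starts at 14:06 − 383 min = 07:43.
The headliner starts at 12:21 and the encore starts at 07:43, so the encore is first.

the encore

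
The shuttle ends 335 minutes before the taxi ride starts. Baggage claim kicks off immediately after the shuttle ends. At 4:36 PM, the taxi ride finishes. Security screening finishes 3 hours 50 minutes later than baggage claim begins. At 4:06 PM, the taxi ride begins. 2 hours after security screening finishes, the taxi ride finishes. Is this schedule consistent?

The shuttle ends at 4:06 PM − 335 min = 10:31 AM.
So baggage claim starts at 10:31 AM.
Security screening ends at 10:31 AM + 230 min = 2:21 PM.
The taxi ride ends at 2:21 PM + 120 min = 4:21 PM.
But the taxi ride is also said to end at 4:36 PM — a 15-minute conflict.

No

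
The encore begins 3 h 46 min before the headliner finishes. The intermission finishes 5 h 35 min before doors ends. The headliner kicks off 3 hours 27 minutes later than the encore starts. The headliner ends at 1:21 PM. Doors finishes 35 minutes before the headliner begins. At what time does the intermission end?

The encore starts at 1:21 PM − 226 min = 9:35 AM.
The headliner starts at 9:35 AM + 207 min = 1:02 PM.
Doors ends at 1:02 PM − 35 min = 12:27 PM.
The intermission ends at 12:27 PM − 335 min = 6:52 AM.

6:52 AM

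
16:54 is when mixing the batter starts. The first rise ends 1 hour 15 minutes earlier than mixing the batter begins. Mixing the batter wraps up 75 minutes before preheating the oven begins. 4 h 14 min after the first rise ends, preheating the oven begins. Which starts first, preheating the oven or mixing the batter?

The first rise ends at 16:54 − 75 min = 15:39.
Preheating the oven starts at 15:39 + 254 min = 19:53.
Preheating the oven starts at 19:53 and mixing the batter starts at 16:54, so mixing the batter is first.

mixing the batter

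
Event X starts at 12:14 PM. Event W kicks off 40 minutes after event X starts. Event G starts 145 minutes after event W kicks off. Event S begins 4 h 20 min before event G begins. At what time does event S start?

10:59 AM

Event W starts at 12:14 PM + 40 min = 12:54 PM.
Event G starts at 12:54 PM + 145 min = 3:19 PM.
Event S starts at 3:19 PM − 260 min = 10:59 AM.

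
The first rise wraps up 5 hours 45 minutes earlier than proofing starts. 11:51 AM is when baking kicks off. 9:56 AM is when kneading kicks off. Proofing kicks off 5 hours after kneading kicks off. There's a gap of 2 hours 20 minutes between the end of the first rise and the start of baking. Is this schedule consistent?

Proofing starts at 9:56 AM + 300 min = 2:56 PM.
The first rise ends at 2:56 PM − 345 min = 9:11 AM.
Baking starts at 9:11 AM + 140 min = 11:31 AM.
But baking is also said to start at 11:51 AM — a 20-minute conflict.

No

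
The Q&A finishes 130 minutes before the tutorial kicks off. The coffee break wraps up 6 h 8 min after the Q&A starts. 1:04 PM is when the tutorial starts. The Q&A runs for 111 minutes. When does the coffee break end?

The Q&A ends at 1:04 PM − 130 min = 10:54 AM.
The Q&A starts at 10:54 AM − 111 min = 9:03 AM.
The coffee break ends at 9:03 AM + 368 min = 3:11 PM.

3:11 PM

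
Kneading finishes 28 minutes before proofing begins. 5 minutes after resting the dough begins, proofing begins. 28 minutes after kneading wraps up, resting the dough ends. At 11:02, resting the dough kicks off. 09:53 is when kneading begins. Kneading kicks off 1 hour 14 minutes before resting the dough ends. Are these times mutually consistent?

Yes

Proofing starts at 11:02 + 5 min = 11:07.
Kneading ends at 11:07 − 28 min = 10:39.
Resting the dough ends at 10:39 + 28 min = 11:07.
Kneading starts at 11:07 − 74 min = 09:53.
That matches the stated 09:53, so the schedule is consistent.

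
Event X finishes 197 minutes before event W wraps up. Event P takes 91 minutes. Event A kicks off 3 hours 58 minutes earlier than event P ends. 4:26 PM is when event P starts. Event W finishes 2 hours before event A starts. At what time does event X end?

Event P ends at 4:26 PM + 91 min = 5:57 PM.
Event A starts at 5:57 PM − 238 min = 1:59 PM.
Event W ends at 1:59 PM − 120 min = 11:59 AM.
Event X ends at 11:59 AM − 197 min = 8:42 AM.

8:42 AM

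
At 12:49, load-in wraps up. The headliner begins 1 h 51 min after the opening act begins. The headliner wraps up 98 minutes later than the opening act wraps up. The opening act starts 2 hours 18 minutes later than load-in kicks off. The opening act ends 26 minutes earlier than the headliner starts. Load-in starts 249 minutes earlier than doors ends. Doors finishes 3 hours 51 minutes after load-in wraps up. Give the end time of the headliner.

Doors ends at 12:49 + 231 min = 16:40.
Load-in starts at 16:40 − 249 min = 12:31.
The opening act starts at 12:31 + 138 min = 14:49.
The headliner starts at 14:49 + 111 min = 16:40.
The opening act ends at 16:40 − 26 min = 16:14.
The headliner ends at 16:14 + 98 min = 17:52.

17:52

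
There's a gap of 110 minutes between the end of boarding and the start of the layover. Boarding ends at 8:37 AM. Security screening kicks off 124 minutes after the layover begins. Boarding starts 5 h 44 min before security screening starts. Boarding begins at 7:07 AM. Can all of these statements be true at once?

The layover starts at 8:37 AM + 110 min = 10:27 AM.
Security screening starts at 10:27 AM + 124 min = 12:31 PM.
Boarding starts at 12:31 PM − 344 min = 6:47 AM.
But boarding is also said to start at 7:07 AM — a 20-minute conflict.

No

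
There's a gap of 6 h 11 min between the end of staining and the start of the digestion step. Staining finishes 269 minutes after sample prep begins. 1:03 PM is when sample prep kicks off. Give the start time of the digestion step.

Staining ends at 1:03 PM + 269 min = 5:32 PM.
The digestion step starts at 5:32 PM + 371 min = 11:43 PM.

11:43 PM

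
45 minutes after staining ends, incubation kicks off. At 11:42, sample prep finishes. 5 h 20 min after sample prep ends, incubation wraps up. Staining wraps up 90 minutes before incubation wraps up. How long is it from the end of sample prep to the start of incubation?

Incubation ends at 11:42 + 320 min = 17:02.
Staining ends at 17:02 − 90 min = 15:32.
Incubation starts at 15:32 + 45 min = 16:17.
From 11:42 to 16:17 is 4 h 35 min.

4 h 35 min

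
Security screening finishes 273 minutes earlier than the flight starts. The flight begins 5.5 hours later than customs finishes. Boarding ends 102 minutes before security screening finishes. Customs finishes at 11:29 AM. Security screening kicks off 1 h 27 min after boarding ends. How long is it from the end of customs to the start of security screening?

The flight starts at 11:29 AM + 330 min = 4:59 PM.
Security screening ends at 4:59 PM − 273 min = 12:26 PM.
Boarding ends at 12:26 PM − 102 min = 10:44 AM.
Security screening starts at 10:44 AM + 87 min = 12:11 PM.
From 11:29 AM to 12:11 PM is 42 minutes.

42 minutes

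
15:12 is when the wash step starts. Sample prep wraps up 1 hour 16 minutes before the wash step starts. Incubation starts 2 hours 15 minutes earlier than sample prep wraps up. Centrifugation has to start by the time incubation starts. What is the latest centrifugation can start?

11:41

Sample prep ends at 15:12 − 76 min = 13:56.
Incubation starts at 13:56 − 135 min = 11:41.
Centrifugation is bounded by incubation, so the latest it can start is 11:41.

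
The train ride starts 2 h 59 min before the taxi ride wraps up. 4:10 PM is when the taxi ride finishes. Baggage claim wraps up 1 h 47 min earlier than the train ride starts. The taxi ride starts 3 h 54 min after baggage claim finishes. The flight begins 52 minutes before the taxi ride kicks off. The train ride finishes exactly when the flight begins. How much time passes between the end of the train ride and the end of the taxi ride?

The train ride starts at 4:10 PM − 179 min = 1:11 PM.
Baggage claim ends at 1:11 PM − 107 min = 11:24 AM.
The taxi ride starts at 11:24 AM + 234 min = 3:18 PM.
The flight starts at 3:18 PM − 52 min = 2:26 PM.
So the train ride ends at 2:26 PM.
From 2:26 PM to 4:10 PM is 1 h 44 min.

1 h 44 min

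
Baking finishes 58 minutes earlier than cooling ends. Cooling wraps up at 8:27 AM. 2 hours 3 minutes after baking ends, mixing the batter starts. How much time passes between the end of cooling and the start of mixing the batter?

1 hour 5 minutes

Baking ends at 8:27 AM − 58 min = 7:29 AM.
Mixing the batter starts at 7:29 AM + 123 min = 9:32 AM.
From 8:27 AM to 9:32 AM is 1 hour 5 minutes.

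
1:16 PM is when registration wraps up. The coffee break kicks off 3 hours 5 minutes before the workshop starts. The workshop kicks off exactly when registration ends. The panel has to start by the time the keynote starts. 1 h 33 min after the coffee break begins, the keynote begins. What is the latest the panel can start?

The workshop starts at 1:16 PM.
The coffee break starts at 1:16 PM − 185 min = 10:11 AM.
The keynote starts at 10:11 AM + 93 min = 11:44 AM.
The panel is bounded by the keynote, so the latest it can start is 11:44 AM.

11:44 AM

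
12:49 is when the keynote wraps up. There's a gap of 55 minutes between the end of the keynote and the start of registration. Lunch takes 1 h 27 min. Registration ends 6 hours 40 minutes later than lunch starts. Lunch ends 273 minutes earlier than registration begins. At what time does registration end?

14:24

Registration starts at 12:49 + 55 min = 13:44.
Lunch ends at 13:44 − 273 min = 09:11.
Lunch starts at 09:11 − 87 min = 07:44.
Registration ends at 07:44 + 400 min = 14:24.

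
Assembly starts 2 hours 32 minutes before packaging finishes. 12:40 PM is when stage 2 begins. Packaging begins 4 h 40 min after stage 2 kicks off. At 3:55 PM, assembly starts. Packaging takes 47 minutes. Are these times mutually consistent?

Packaging starts at 12:40 PM + 280 min = 5:20 PM.
Packaging ends at 5:20 PM + 47 min = 6:07 PM.
Assembly starts at 6:07 PM − 152 min = 3:35 PM.
But assembly is also said to start at 3:55 PM — a 20-minute conflict.

No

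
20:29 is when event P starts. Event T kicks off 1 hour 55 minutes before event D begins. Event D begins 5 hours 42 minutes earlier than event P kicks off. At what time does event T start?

Event D starts at 20:29 − 342 min = 14:47.
Event T starts at 14:47 − 115 min = 12:52.

12:52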